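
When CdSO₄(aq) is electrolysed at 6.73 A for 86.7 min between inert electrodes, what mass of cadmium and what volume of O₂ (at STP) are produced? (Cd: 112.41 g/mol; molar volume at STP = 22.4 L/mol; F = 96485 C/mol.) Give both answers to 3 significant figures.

Q = 6.73 × 5202 = 35010 C; n(e⁻) = 35010 / 96485 = 0.3629 mol
Cathode: Cd²⁺ + 2e⁻ → Cd → n(Cd) = 0.3629/2 = 0.1815 mol → 20.4 g
Anode: 2H₂O → O₂ + 4H⁺ + 4e⁻ → n(O₂) = 0.3629/4 = 0.09073 mol → 2.03 L

20.4 g Cd; 2.03 L O₂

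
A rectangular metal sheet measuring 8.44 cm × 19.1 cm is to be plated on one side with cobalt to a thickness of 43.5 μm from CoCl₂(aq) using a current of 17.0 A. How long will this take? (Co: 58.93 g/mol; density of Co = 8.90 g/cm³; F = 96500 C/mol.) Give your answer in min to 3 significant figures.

20.0 min

Plated area = 8.44 × 19.1 = 161.2 cm²
Volume = 161.2 × 43.5×10⁻⁴ cm = 0.7012 cm³
m(Co) = 0.7012 × 8.90 = 6.241 g
n(Co) = 6.241 / 58.93 = 0.1059 mol; n(e⁻) = 2 × 0.1059 = 0.2118 mol
Q = 0.2118 × 96500 = 20440 C
t = 20440 / 17.0 = 1202 s = 20.0 min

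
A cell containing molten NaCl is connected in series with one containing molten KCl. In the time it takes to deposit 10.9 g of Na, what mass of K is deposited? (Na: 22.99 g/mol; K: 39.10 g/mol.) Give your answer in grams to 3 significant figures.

n(Na) = 10.9 / 22.99 = 0.4741 mol
Na⁺ + e⁻ → Na, so n(e⁻) = 0.4741 mol
In series, the same 0.4741 mol of electrons flows through the second cell.
K⁺ + e⁻ → K, so n(K) = 0.4741 mol
m(K) = 0.4741 × 39.10 = 18.5 g

18.5 g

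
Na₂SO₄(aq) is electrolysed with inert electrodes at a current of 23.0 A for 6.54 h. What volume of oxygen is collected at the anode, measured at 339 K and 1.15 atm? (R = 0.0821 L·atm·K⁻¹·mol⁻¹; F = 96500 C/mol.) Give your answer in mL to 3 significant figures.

34000 mL

Q = It = 23.0 × 23544 = 5.415×10^5 C
Moles of electrons = 5.415×10^5 / 96500 = 5.611 mol
2H₂O → O₂ + 4H⁺ + 4e⁻, so n(O₂) = 5.611 / 4 = 1.403 mol
V = nRT/P = 1.403 × 0.0821 × 339 / 1.15 = 33.95 L
= 34000 mL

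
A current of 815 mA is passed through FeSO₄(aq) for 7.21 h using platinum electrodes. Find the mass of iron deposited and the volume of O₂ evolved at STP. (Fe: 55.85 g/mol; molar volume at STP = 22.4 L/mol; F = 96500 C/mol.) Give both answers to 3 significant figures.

6.12 g Fe; 1.23 L O₂

Q = 0.815 × 25956 = 21150 C; n(e⁻) = 21150 / 96500 = 0.2192 mol
Cathode: Fe²⁺ + 2e⁻ → Fe → n(Fe) = 0.2192/2 = 0.1096 mol → 6.12 g
Anode: 2H₂O → O₂ + 4H⁺ + 4e⁻ → n(O₂) = 0.2192/4 = 0.05480 mol → 1.23 L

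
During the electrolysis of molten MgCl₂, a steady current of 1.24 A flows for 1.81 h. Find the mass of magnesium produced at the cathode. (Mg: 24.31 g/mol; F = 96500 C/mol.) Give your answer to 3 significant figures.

1.02 g

Q = It = 1.24 × 6516 = 8080 C
n(e⁻) = Q/F = 8080/96500 = 0.08373 mol
Mg²⁺ + 2e⁻ → Mg, so n(Mg) = 0.08373 / 2 = 0.04187 mol
m = 0.04187 × 24.31 = 1.02 g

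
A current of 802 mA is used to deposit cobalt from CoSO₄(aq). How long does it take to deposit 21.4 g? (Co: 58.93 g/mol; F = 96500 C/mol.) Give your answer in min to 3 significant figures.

1460 min

n(Co) = 21.4 / 58.93 = 0.3631 mol
Co²⁺ + 2e⁻ → Co, so n(e⁻) = 2 × 0.3631 = 0.7262 mol
Q = 0.7262 × 96500 = 70080 C
t = Q / I = 70080 / 0.802 = 87380 s = 1460 min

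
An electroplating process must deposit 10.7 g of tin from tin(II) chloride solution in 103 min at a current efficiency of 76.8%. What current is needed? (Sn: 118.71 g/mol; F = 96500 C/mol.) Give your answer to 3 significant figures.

n(Sn) = 10.7 / 118.71 = 0.09014 mol
Sn²⁺ + 2e⁻ → Sn, so n(e⁻) = 2 × 0.09014 = 0.1803 mol
Q = 0.1803 × 96500 / 0.768 = 22650 C
I = Q / t = 22650 / 6180 s = 3.67 A

3.67 A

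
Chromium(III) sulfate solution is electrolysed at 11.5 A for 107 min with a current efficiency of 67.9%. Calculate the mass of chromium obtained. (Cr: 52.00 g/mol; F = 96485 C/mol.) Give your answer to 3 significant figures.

9.01 g

Q = 11.5 × 6420 = 73830 C
n(e⁻) = 73830 / 96485 = 0.7652 mol
Cr³⁺ + 3e⁻ → Cr, so theoretical m(Cr) = 0.2551 × 52.00 = 13.27 g
Actual mass = 67.9% × 13.27 = 9.01 g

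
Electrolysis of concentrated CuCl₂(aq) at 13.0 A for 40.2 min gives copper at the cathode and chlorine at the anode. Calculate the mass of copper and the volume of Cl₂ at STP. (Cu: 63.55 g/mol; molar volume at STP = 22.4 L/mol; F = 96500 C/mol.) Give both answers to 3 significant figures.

Q = 13.0 × 2412 = 31360 C; n(e⁻) = 31360 / 96500 = 0.3250 mol
Cathode: Cu²⁺ + 2e⁻ → Cu → n(Cu) = 0.3250/2 = 0.1625 mol → 10.3 g
Anode: 2Cl⁻ → Cl₂ + 2e⁻ → n(Cl₂) = 0.3250/2 = 0.1625 mol → 3.64 L

10.3 g Cu; 3.64 L Cl₂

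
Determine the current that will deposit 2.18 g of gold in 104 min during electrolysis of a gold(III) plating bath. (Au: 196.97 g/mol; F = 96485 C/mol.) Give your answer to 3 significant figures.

n(Au) = 2.18 / 196.97 = 0.01107 mol
Au³⁺ + 3e⁻ → Au, so n(e⁻) = 3 × 0.01107 = 0.03321 mol
Q = 0.03321 × 96485 = 3204 C
I = Q / t = 3204 / 6240 s = 0.513 A

0.513 A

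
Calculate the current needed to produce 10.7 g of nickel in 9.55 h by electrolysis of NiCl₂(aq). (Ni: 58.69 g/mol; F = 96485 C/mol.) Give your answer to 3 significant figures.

1.02 A

n(Ni) = 10.7 / 58.69 = 0.1823 mol
Ni²⁺ + 2e⁻ → Ni, so n(e⁻) = 2 × 0.1823 = 0.3646 mol
Q = 0.3646 × 96485 = 35180 C
I = Q / t = 35180 / 34380 s = 1.02 A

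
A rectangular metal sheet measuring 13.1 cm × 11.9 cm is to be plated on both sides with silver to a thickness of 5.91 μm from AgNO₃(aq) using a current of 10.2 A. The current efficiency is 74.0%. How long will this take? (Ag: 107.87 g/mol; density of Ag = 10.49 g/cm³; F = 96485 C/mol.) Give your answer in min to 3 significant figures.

Plated area = 2 × 13.1 × 11.9 = 311.8 cm²
Volume = 311.8 × 5.91×10⁻⁴ cm = 0.1843 cm³
m(Ag) = 0.1843 × 10.49 = 1.933 g
n(Ag) = 1.933 / 107.87 = 0.01792 mol; n(e⁻) = 0.01792 mol
Q = 0.01792 × 96485 / 0.740 = 2337 C
t = 2337 / 10.2 = 229.1 s = 3.82 min

3.82 min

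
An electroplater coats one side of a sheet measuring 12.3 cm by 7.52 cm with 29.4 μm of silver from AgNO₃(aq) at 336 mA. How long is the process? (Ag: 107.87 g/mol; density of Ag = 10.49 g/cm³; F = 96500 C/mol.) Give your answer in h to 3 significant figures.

2.11 h

Plated area = 12.3 × 7.52 = 92.50 cm²
Volume = 92.50 × 29.4×10⁻⁴ cm = 0.2720 cm³
m(Ag) = 0.2720 × 10.49 = 2.853 g
n(Ag) = 2.853 / 107.87 = 0.02645 mol; n(e⁻) = 0.02645 mol
Q = 0.02645 × 96500 = 2552 C
t = 2552 / 0.336 = 7595 s = 2.11 h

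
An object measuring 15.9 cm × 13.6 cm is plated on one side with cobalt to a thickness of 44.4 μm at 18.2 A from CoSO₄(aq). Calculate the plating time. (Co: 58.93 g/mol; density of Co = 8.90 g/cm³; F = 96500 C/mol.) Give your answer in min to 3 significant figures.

25.6 min

Plated area = 15.9 × 13.6 = 216.2 cm²
Volume = 216.2 × 44.4×10⁻⁴ cm = 0.9599 cm³
m(Co) = 0.9599 × 8.90 = 8.543 g
n(Co) = 8.543 / 58.93 = 0.1450 mol; n(e⁻) = 2 × 0.1450 = 0.2900 mol
Q = 0.2900 × 96500 = 27990 C
t = 27990 / 18.2 = 1538 s = 25.6 min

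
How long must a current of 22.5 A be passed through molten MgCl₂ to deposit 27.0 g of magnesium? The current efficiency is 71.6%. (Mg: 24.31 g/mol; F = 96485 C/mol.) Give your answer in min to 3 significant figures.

222 min

n(Mg) = 27.0 / 24.31 = 1.111 mol
Mg²⁺ + 2e⁻ → Mg, so n(e⁻) = 2 × 1.111 = 2.222 mol
Q = 2.222 × 96485 / 0.716 = 2.994×10^5 C
t = Q / I = 2.994×10^5 / 22.5 = 13310 s = 222 min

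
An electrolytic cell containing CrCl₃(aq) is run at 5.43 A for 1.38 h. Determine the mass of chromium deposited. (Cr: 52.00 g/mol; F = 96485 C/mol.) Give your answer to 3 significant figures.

4.85 g

Charge passed = 5.43 × 4968 = 26980 C
n(e⁻) = Q/F = 26980/96485 = 0.2796 mol
Cr³⁺ + 3e⁻ → Cr, so n(Cr) = 0.2796 / 3 = 0.09320 mol
m = 0.09320 × 52.00 = 4.85 g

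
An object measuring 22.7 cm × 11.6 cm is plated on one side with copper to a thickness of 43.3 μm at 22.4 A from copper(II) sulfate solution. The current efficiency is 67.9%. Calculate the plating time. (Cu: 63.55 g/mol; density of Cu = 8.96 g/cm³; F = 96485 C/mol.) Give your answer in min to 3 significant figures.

34.0 min

Plated area = 22.7 × 11.6 = 263.3 cm²
Volume = 263.3 × 43.3×10⁻⁴ cm = 1.140 cm³
m(Cu) = 1.140 × 8.96 = 10.21 g
n(Cu) = 10.21 / 63.55 = 0.1607 mol; n(e⁻) = 2 × 0.1607 = 0.3214 mol
Q = 0.3214 × 96485 / 0.679 = 45670 C
t = 45670 / 22.4 = 2039 s = 34.0 min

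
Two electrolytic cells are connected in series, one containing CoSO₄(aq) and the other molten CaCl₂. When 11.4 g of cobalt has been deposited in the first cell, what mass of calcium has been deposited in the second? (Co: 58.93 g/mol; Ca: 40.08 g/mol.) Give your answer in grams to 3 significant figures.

n(Co) = 11.4 / 58.93 = 0.1934 mol
Co²⁺ + 2e⁻ → Co, so n(e⁻) = 2 × 0.1934 = 0.3868 mol
Since the cells are in series, n(e⁻) in the Ca cell is also 0.3868 mol.
Ca²⁺ + 2e⁻ → Ca, so n(Ca) = 0.3868 / 2 = 0.1934 mol
m(Ca) = 0.1934 × 40.08 = 7.75 g

7.75 g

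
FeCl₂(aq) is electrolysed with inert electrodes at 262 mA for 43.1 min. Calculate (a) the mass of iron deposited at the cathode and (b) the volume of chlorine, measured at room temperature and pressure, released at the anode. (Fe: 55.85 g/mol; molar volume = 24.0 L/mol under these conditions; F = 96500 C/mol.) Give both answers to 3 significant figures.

Q = 0.262 × 2586 = 677.5 C; n(e⁻) = 677.5 / 96500 = 0.007021 mol
Cathode: Fe²⁺ + 2e⁻ → Fe → n(Fe) = 0.007021/2 = 0.003511 mol → 0.196 g
Anode: 2Cl⁻ → Cl₂ + 2e⁻ → n(Cl₂) = 0.007021/2 = 0.003511 mol → 0.0843 L

0.196 g Fe; 0.0843 L Cl₂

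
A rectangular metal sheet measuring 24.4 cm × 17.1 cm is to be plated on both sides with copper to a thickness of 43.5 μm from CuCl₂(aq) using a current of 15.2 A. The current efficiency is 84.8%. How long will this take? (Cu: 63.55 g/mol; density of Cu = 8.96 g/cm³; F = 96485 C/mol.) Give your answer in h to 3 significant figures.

2.13 h

Plated area = 2 × 24.4 × 17.1 = 834.5 cm²
Volume = 834.5 × 43.5×10⁻⁴ cm = 3.630 cm³
m(Cu) = 3.630 × 8.96 = 32.52 g
n(Cu) = 32.52 / 63.55 = 0.5117 mol; n(e⁻) = 2 × 0.5117 = 1.023 mol
Q = 1.023 × 96485 / 0.848 = 1.164×10^5 C
t = 1.164×10^5 / 15.2 = 7658 s = 2.13 h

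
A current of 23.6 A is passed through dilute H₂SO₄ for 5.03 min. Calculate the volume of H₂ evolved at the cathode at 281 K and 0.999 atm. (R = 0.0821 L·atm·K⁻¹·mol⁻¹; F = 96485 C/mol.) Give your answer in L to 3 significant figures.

0.852 L

Charge passed = 23.6 × 301.8 = 7122 C
Moles of electrons = 7122 / 96485 = 0.07381 mol
2H⁺ + 2e⁻ → H₂, so n(H₂) = 0.07381 / 2 = 0.03691 mol
V = nRT/P = 0.03691 × 0.0821 × 281 / 0.999 = 0.8524 L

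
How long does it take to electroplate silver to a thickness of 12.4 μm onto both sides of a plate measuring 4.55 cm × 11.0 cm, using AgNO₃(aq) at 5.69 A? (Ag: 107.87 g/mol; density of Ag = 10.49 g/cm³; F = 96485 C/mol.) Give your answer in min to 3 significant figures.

3.41 min

Plated area = 2 × 4.55 × 11.0 = 100.1 cm²
Volume = 100.1 × 12.4×10⁻⁴ cm = 0.1241 cm³
m(Ag) = 0.1241 × 10.49 = 1.302 g
n(Ag) = 1.302 / 107.87 = 0.01207 mol; n(e⁻) = 0.01207 mol
Q = 0.01207 × 96485 = 1165 C
t = 1165 / 5.69 = 204.7 s = 3.41 min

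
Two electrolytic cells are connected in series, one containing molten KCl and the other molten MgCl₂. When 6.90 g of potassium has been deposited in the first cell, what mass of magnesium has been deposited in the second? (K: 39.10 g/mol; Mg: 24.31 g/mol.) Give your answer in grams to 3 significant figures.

n(K) = 6.90 / 39.10 = 0.1765 mol
K⁺ + e⁻ → K, so n(e⁻) = 0.1765 mol
In series, the same 0.1765 mol of electrons flows through the second cell.
Mg²⁺ + 2e⁻ → Mg, so n(Mg) = 0.1765 / 2 = 0.08825 mol
m(Mg) = 0.08825 × 24.31 = 2.15 g

2.15 g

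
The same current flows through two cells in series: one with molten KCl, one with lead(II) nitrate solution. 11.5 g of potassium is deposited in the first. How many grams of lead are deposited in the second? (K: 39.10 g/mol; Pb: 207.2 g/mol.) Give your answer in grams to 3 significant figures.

30.5 g

n(K) = 11.5 / 39.10 = 0.2941 mol
K⁺ + e⁻ → K, so n(e⁻) = 0.2941 mol
In series, the same 0.2941 mol of electrons flows through the second cell.
Pb²⁺ + 2e⁻ → Pb, so n(Pb) = 0.2941 / 2 = 0.1471 mol
m(Pb) = 0.1471 × 207.2 = 30.5 g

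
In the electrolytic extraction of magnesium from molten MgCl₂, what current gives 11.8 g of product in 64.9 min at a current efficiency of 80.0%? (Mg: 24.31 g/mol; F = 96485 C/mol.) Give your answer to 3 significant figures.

n(Mg) = 11.8 / 24.31 = 0.4854 mol
Mg²⁺ + 2e⁻ → Mg, so n(e⁻) = 2 × 0.4854 = 0.9708 mol
Q = 0.9708 × 96485 / 0.800 = 1.171×10^5 C
I = Q / t = 1.171×10^5 / 3894 s = 30.1 A

30.1 A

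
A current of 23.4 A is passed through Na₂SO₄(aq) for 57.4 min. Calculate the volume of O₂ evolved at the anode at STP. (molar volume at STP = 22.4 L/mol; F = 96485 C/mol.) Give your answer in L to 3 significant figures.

4.68 L

Q = It = 23.4 × 3444 = 80590 C
n(e⁻) = 80590 / 96485 = 0.8353 mol
2H₂O → O₂ + 4H⁺ + 4e⁻, so n(O₂) = 0.8353 / 4 = 0.2088 mol
V = 0.2088 × 22.4 = 4.677 L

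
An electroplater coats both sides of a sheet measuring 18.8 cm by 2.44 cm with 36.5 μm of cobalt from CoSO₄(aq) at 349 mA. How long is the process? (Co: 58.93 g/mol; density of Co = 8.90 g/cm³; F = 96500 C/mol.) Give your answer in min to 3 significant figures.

466 min

Plated area = 2 × 18.8 × 2.44 = 91.74 cm²
Volume = 91.74 × 36.5×10⁻⁴ cm = 0.3349 cm³
m(Co) = 0.3349 × 8.90 = 2.981 g
n(Co) = 2.981 / 58.93 = 0.05059 mol; n(e⁻) = 2 × 0.05059 = 0.1012 mol
Q = 0.1012 × 96500 = 9766 C
t = 9766 / 0.349 = 27980 s = 466 min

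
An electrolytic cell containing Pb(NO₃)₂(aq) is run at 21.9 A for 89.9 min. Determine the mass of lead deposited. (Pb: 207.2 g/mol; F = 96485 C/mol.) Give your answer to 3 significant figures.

Charge passed = 21.9 × 5394 = 1.181×10^5 C
n(e⁻) = 1.181×10^5 / 96485 = 1.224 mol
Pb²⁺ + 2e⁻ → Pb, so n(Pb) = 1.224 / 2 = 0.6120 mol
m = 0.6120 × 207.2 = 127 g

127 g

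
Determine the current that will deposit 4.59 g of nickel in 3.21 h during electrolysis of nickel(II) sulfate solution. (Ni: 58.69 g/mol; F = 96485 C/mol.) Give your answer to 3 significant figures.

1.31 A

n(Ni) = 4.59 / 58.69 = 0.07821 mol
Ni²⁺ + 2e⁻ → Ni, so n(e⁻) = 2 × 0.07821 = 0.1564 mol
Q = 0.1564 × 96485 = 15090 C
I = Q / t = 15090 / 11556 s = 1.31 A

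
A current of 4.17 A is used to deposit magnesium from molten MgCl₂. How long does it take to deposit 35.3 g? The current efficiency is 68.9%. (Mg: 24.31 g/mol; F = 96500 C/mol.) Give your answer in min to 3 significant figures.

n(Mg) = 35.3 / 24.31 = 1.452 mol
Mg²⁺ + 2e⁻ → Mg, so n(e⁻) = 2 × 1.452 = 2.904 mol
Q = 2.904 × 96500 / 0.689 = 4.067×10^5 C
t = Q / I = 4.067×10^5 / 4.17 = 97530 s = 1630 min

1630 min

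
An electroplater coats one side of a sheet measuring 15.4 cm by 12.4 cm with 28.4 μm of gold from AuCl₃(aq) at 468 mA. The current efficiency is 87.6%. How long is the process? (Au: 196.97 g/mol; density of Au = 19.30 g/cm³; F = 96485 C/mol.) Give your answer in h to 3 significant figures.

10.4 h

Plated area = 15.4 × 12.4 = 191.0 cm²
Volume = 191.0 × 28.4×10⁻⁴ cm = 0.5424 cm³
m(Au) = 0.5424 × 19.30 = 10.47 g
n(Au) = 10.47 / 196.97 = 0.05316 mol; n(e⁻) = 3 × 0.05316 = 0.1595 mol
Q = 0.1595 × 96485 / 0.876 = 17570 C
t = 17570 / 0.468 = 37540 s = 10.4 h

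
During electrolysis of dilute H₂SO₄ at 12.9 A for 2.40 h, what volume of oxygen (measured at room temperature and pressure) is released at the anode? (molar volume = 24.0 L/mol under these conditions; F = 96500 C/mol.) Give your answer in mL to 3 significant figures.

6930 mL

Q = It = 12.9 × 8640 = 1.115×10^5 C
n(e⁻) = 1.115×10^5 / 96500 = 1.155 mol
2H₂O → O₂ + 4H⁺ + 4e⁻, so n(O₂) = 1.155 / 4 = 0.2888 mol
V = 0.2888 × 24.0 = 6.931 L
= 6930 mL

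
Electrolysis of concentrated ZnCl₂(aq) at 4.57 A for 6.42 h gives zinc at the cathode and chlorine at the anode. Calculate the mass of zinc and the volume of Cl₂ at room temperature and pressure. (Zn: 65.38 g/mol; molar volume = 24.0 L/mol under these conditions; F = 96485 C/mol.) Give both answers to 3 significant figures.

35.8 g Zn; 13.1 L Cl₂

Q = 4.57 × 23112 = 1.056×10^5 C; n(e⁻) = 1.056×10^5 / 96485 = 1.094 mol
Cathode: Zn²⁺ + 2e⁻ → Zn → n(Zn) = 1.094/2 = 0.5470 mol → 35.8 g
Anode: 2Cl⁻ → Cl₂ + 2e⁻ → n(Cl₂) = 1.094/2 = 0.5470 mol → 13.1 L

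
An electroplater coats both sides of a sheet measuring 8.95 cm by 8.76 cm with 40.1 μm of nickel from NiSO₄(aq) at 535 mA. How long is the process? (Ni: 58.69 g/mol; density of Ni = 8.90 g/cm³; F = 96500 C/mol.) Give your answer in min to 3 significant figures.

573 min

Plated area = 2 × 8.95 × 8.76 = 156.8 cm²
Volume = 156.8 × 40.1×10⁻⁴ cm = 0.6288 cm³
m(Ni) = 0.6288 × 8.90 = 5.596 g
n(Ni) = 5.596 / 58.69 = 0.09535 mol; n(e⁻) = 2 × 0.09535 = 0.1907 mol
Q = 0.1907 × 96500 = 18400 C
t = 18400 / 0.535 = 34390 s = 573 min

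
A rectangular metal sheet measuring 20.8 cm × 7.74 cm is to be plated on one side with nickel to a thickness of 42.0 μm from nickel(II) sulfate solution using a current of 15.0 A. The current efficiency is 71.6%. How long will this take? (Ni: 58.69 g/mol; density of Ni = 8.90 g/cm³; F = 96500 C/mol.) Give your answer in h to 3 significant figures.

0.512 h

Plated area = 20.8 × 7.74 = 161.0 cm²
Volume = 161.0 × 42.0×10⁻⁴ cm = 0.6762 cm³
m(Ni) = 0.6762 × 8.90 = 6.018 g
n(Ni) = 6.018 / 58.69 = 0.1025 mol; n(e⁻) = 2 × 0.1025 = 0.2050 mol
Q = 0.2050 × 96500 / 0.716 = 27630 C
t = 27630 / 15.0 = 1842 s = 0.512 h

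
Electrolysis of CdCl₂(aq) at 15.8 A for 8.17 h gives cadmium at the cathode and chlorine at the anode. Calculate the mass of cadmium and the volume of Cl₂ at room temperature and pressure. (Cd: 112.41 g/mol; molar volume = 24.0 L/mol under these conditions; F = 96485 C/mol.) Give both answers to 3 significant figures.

Q = 15.8 × 29412 = 4.647×10^5 C; n(e⁻) = 4.647×10^5 / 96485 = 4.816 mol
Cathode: Cd²⁺ + 2e⁻ → Cd → n(Cd) = 4.816/2 = 2.408 mol → 271 g
Anode: 2Cl⁻ → Cl₂ + 2e⁻ → n(Cl₂) = 4.816/2 = 2.408 mol → 57.8 L

271 g Cd; 57.8 L Cl₂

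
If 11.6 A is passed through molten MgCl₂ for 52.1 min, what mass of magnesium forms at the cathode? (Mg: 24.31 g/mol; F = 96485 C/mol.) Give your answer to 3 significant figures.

4.57 g

Charge passed = 11.6 × 3126 = 36260 C
n(e⁻) = 36260 / 96485 = 0.3758 mol
Mg²⁺ + 2e⁻ → Mg, so n(Mg) = 0.3758 / 2 = 0.1879 mol
m = 0.1879 × 24.31 = 4.57 g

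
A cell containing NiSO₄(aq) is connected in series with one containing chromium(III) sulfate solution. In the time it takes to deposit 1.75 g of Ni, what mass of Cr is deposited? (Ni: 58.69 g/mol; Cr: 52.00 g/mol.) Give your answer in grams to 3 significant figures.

n(Ni) = 1.75 / 58.69 = 0.02982 mol
Ni²⁺ + 2e⁻ → Ni, so n(e⁻) = 2 × 0.02982 = 0.05964 mol
Since the cells are in series, n(e⁻) in the Cr cell is also 0.05964 mol.
Cr³⁺ + 3e⁻ → Cr, so n(Cr) = 0.05964 / 3 = 0.01988 mol
m(Cr) = 0.01988 × 52.00 = 1.03 g

1.03 g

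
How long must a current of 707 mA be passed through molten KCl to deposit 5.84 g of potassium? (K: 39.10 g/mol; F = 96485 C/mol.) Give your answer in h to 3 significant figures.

5.66 h

n(K) = 5.84 / 39.10 = 0.1494 mol
K⁺ + e⁻ → K, so n(e⁻) = 0.1494 mol
Q = 0.1494 × 96485 = 14410 C
t = Q / I = 14410 / 0.707 = 20380 s = 5.66 h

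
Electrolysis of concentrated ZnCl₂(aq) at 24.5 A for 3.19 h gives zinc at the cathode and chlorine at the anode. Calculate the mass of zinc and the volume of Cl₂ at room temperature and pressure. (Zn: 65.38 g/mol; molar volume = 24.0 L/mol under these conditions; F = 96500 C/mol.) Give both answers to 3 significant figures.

Q = 24.5 × 11484 = 2.814×10^5 C; n(e⁻) = 2.814×10^5 / 96500 = 2.916 mol
Cathode: Zn²⁺ + 2e⁻ → Zn → n(Zn) = 2.916/2 = 1.458 mol → 95.3 g
Anode: 2Cl⁻ → Cl₂ + 2e⁻ → n(Cl₂) = 2.916/2 = 1.458 mol → 35.0 L

95.3 g Zn; 35.0 L Cl₂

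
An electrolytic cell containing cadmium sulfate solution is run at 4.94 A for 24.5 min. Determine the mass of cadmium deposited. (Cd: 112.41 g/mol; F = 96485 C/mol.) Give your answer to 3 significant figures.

4.23 g

Q = It = 4.94 × 1470 = 7262 C
Moles of electrons = 7262 / 96485 = 0.07527 mol
Cd²⁺ + 2e⁻ → Cd, so n(Cd) = 0.07527 / 2 = 0.03764 mol
m = 0.03764 × 112.41 = 4.23 g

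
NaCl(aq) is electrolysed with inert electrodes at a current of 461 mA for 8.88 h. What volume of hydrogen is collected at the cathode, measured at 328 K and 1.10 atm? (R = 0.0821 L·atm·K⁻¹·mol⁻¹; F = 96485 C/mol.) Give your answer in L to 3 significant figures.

Q = It = 0.461 × 31968 = 14740 C
Moles of electrons = 14740 / 96485 = 0.1528 mol
2H⁺ + 2e⁻ → H₂, so n(H₂) = 0.1528 / 2 = 0.07640 mol
V = nRT/P = 0.07640 × 0.0821 × 328 / 1.10 = 1.870 L

1.87 L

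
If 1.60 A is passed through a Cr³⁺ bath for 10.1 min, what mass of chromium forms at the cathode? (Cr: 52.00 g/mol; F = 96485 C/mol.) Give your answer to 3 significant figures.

Q = It = 1.60 × 606 = 969.6 C
n(e⁻) = Q/F = 969.6/96485 = 0.01005 mol
Cr³⁺ + 3e⁻ → Cr, so n(Cr) = 0.01005 / 3 = 0.003350 mol
m = 0.003350 × 52.00 = 0.174 g

0.174 g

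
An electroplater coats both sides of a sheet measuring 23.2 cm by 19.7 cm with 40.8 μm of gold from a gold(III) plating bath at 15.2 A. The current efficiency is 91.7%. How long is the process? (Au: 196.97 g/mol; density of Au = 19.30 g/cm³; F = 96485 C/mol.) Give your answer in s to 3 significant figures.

7590 s

Plated area = 2 × 23.2 × 19.7 = 914.1 cm²
Volume = 914.1 × 40.8×10⁻⁴ cm = 3.730 cm³
m(Au) = 3.730 × 19.30 = 71.99 g
n(Au) = 71.99 / 196.97 = 0.3655 mol; n(e⁻) = 3 × 0.3655 = 1.097 mol
Q = 1.097 × 96485 / 0.917 = 1.154×10^5 C
t = 1.154×10^5 / 15.2 = 7592 s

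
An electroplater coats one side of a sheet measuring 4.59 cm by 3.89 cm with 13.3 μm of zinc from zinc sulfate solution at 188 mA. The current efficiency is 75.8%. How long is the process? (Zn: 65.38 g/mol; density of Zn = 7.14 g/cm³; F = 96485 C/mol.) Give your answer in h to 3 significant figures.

0.976 h

Plated area = 4.59 × 3.89 = 17.86 cm²
Volume = 17.86 × 13.3×10⁻⁴ cm = 0.02375 cm³
m(Zn) = 0.02375 × 7.14 = 0.1696 g
n(Zn) = 0.1696 / 65.38 = 0.002594 mol; n(e⁻) = 2 × 0.002594 = 0.005188 mol
Q = 0.005188 × 96485 / 0.758 = 660.4 C
t = 660.4 / 0.188 = 3513 s = 0.976 h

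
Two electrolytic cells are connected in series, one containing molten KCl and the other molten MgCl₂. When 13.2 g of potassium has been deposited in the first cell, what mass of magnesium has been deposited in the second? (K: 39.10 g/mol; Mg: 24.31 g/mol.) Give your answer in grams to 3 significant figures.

4.10 g

n(K) = 13.2 / 39.10 = 0.3376 mol
K⁺ + e⁻ → K, so n(e⁻) = 0.3376 mol
In series, the same 0.3376 mol of electrons flows through the second cell.
Mg²⁺ + 2e⁻ → Mg, so n(Mg) = 0.3376 / 2 = 0.1688 mol
m(Mg) = 0.1688 × 24.31 = 4.10 g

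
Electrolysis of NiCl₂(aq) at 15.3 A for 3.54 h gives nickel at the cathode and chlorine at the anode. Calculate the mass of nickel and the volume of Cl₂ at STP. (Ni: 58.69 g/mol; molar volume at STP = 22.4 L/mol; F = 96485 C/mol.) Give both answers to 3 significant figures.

Q = 15.3 × 12744 = 1.950×10^5 C; n(e⁻) = 1.950×10^5 / 96485 = 2.021 mol
Cathode: Ni²⁺ + 2e⁻ → Ni → n(Ni) = 2.021/2 = 1.011 mol → 59.3 g
Anode: 2Cl⁻ → Cl₂ + 2e⁻ → n(Cl₂) = 2.021/2 = 1.011 mol → 22.6 L

59.3 g Ni; 22.6 L Cl₂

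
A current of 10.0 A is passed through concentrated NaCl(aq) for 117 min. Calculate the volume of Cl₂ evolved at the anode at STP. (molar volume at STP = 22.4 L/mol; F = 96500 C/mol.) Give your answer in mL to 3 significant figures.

8150 mL

Charge passed = 10.0 × 7020 = 70200 C
n(e⁻) = Q/F = 70200/96500 = 0.7275 mol
2Cl⁻ → Cl₂ + 2e⁻, so n(Cl₂) = 0.7275 / 2 = 0.3638 mol
V = 0.3638 × 22.4 = 8.149 L
= 8150 mL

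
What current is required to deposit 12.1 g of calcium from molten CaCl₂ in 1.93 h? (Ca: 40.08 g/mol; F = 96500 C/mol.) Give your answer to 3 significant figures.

n(Ca) = 12.1 / 40.08 = 0.3019 mol
Ca²⁺ + 2e⁻ → Ca, so n(e⁻) = 2 × 0.3019 = 0.6038 mol
Q = 0.6038 × 96500 = 58270 C
I = Q / t = 58270 / 6948 s = 8.39 A

8.39 A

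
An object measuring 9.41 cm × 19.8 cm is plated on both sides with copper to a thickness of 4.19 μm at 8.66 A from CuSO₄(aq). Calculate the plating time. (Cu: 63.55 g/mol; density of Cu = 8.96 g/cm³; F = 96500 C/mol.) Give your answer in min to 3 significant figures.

8.18 min

Plated area = 2 × 9.41 × 19.8 = 372.6 cm²
Volume = 372.6 × 4.19×10⁻⁴ cm = 0.1561 cm³
m(Cu) = 0.1561 × 8.96 = 1.399 g
n(Cu) = 1.399 / 63.55 = 0.02201 mol; n(e⁻) = 2 × 0.02201 = 0.04402 mol
Q = 0.04402 × 96500 = 4248 C
t = 4248 / 8.66 = 490.5 s = 8.18 min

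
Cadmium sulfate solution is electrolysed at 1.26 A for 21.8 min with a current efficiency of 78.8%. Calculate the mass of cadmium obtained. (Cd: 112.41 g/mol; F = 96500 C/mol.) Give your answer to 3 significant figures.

0.756 g

Q = 1.26 × 1308 = 1648 C
n(e⁻) = 1648 / 96500 = 0.01708 mol
Cd²⁺ + 2e⁻ → Cd, so theoretical m(Cd) = 0.008540 × 112.41 = 0.9600 g
Actual mass = 78.8% × 0.9600 = 0.756 g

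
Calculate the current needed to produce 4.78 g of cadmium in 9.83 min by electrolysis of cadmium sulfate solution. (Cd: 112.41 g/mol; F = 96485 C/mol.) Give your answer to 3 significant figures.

13.9 A

n(Cd) = 4.78 / 112.41 = 0.04252 mol
Cd²⁺ + 2e⁻ → Cd, so n(e⁻) = 2 × 0.04252 = 0.08504 mol
Q = 0.08504 × 96485 = 8205 C
I = Q / t = 8205 / 589.8 s = 13.9 A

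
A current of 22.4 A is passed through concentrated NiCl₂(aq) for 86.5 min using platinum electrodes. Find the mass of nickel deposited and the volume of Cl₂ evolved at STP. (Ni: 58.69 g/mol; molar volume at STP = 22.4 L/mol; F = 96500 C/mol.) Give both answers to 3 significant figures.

Q = 22.4 × 5190 = 1.163×10^5 C; n(e⁻) = 1.163×10^5 / 96500 = 1.205 mol
Cathode: Ni²⁺ + 2e⁻ → Ni → n(Ni) = 1.205/2 = 0.6025 mol → 35.4 g
Anode: 2Cl⁻ → Cl₂ + 2e⁻ → n(Cl₂) = 1.205/2 = 0.6025 mol → 13.5 L

35.4 g Ni; 13.5 L Cl₂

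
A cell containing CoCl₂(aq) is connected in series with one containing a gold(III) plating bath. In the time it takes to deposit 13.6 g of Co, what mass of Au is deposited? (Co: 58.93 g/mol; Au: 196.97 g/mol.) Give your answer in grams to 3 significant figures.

30.3 g

n(Co) = 13.6 / 58.93 = 0.2308 mol
Co²⁺ + 2e⁻ → Co, so n(e⁻) = 2 × 0.2308 = 0.4616 mol
In series, the same 0.4616 mol of electrons flows through the second cell.
Au³⁺ + 3e⁻ → Au, so n(Au) = 0.4616 / 3 = 0.1539 mol
m(Au) = 0.1539 × 196.97 = 30.3 g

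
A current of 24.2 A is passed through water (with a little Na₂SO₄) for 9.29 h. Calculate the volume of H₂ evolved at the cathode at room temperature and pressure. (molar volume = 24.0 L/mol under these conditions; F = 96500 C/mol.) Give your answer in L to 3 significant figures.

101 L

Charge passed = 24.2 × 33444 = 8.093×10^5 C
n(e⁻) = Q/F = 8.093×10^5/96500 = 8.387 mol
2H⁺ + 2e⁻ → H₂, so n(H₂) = 8.387 / 2 = 4.194 mol
V = 4.194 × 24.0 = 100.7 L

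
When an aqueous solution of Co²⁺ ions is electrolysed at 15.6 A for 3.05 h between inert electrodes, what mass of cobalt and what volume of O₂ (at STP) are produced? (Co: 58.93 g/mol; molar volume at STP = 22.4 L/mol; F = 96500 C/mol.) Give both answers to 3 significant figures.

52.3 g Co; 9.94 L O₂

Q = 15.6 × 10980 = 1.713×10^5 C; n(e⁻) = 1.713×10^5 / 96500 = 1.775 mol
Cathode: Co²⁺ + 2e⁻ → Co → n(Co) = 1.775/2 = 0.8875 mol → 52.3 g
Anode: 2H₂O → O₂ + 4H⁺ + 4e⁻ → n(O₂) = 1.775/4 = 0.4438 mol → 9.94 L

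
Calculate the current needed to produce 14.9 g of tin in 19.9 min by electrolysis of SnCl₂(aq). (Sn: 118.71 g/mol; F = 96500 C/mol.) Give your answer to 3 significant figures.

20.3 A

n(Sn) = 14.9 / 118.71 = 0.1255 mol
Sn²⁺ + 2e⁻ → Sn, so n(e⁻) = 2 × 0.1255 = 0.2510 mol
Q = 0.2510 × 96500 = 24220 C
I = Q / t = 24220 / 1194 s = 20.3 A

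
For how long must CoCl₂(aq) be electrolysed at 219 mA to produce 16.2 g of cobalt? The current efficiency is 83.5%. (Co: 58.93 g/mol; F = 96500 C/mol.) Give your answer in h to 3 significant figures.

n(Co) = 16.2 / 58.93 = 0.2749 mol
Co²⁺ + 2e⁻ → Co, so n(e⁻) = 2 × 0.2749 = 0.5498 mol
Q = 0.5498 × 96500 / 0.835 = 63540 C
t = Q / I = 63540 / 0.219 = 2.901×10^5 s = 80.6 h

80.6 h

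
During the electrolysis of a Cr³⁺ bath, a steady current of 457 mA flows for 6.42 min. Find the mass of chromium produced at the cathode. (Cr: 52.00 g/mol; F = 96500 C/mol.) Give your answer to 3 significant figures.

0.0316 g

Q = 0.457 A × 385.2 s = 176.0 C
n(e⁻) = Q/F = 176.0/96500 = 0.001824 mol
Cr³⁺ + 3e⁻ → Cr, so n(Cr) = 0.001824 / 3 = 6.080×10^-4 mol
m = 6.080×10^-4 × 52.00 = 0.0316 g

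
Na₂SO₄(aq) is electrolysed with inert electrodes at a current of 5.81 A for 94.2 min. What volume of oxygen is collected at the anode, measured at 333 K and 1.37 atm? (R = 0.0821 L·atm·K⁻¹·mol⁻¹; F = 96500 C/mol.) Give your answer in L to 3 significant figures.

1.70 L

Q = It = 5.81 × 5652 = 32840 C
Moles of electrons = 32840 / 96500 = 0.3403 mol
2H₂O → O₂ + 4H⁺ + 4e⁻, so n(O₂) = 0.3403 / 4 = 0.08508 mol
V = nRT/P = 0.08508 × 0.0821 × 333 / 1.37 = 1.698 L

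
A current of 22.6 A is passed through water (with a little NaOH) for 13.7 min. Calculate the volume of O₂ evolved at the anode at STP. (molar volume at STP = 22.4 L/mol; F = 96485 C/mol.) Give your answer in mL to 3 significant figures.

1080 mL

Charge passed = 22.6 × 822 = 18580 C
Moles of electrons = 18580 / 96485 = 0.1926 mol
2H₂O → O₂ + 4H⁺ + 4e⁻, so n(O₂) = 0.1926 / 4 = 0.04815 mol
V = 0.04815 × 22.4 = 1.079 L
= 1080 mL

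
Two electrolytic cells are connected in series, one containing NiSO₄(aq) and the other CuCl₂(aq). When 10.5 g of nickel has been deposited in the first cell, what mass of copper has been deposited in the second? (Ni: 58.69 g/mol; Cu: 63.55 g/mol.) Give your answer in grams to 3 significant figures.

n(Ni) = 10.5 / 58.69 = 0.1789 mol
Ni²⁺ + 2e⁻ → Ni, so n(e⁻) = 2 × 0.1789 = 0.3578 mol
In series, the same 0.3578 mol of electrons flows through the second cell.
Cu²⁺ + 2e⁻ → Cu, so n(Cu) = 0.3578 / 2 = 0.1789 mol
m(Cu) = 0.1789 × 63.55 = 11.4 g

11.4 g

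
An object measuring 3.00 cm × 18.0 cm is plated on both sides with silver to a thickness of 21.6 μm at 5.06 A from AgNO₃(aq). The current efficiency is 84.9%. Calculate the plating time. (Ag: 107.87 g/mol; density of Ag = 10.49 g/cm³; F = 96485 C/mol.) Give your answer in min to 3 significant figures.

Plated area = 2 × 3.00 × 18.0 = 108.0 cm²
Volume = 108.0 × 21.6×10⁻⁴ cm = 0.2333 cm³
m(Ag) = 0.2333 × 10.49 = 2.447 g
n(Ag) = 2.447 / 107.87 = 0.02268 mol; n(e⁻) = 0.02268 mol
Q = 0.02268 × 96485 / 0.849 = 2577 C
t = 2577 / 5.06 = 509.3 s = 8.49 min

8.49 min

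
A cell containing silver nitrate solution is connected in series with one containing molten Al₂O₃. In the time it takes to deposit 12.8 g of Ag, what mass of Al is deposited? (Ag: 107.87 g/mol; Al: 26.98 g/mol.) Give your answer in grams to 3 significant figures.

1.07 g

n(Ag) = 12.8 / 107.87 = 0.1187 mol
Ag⁺ + e⁻ → Ag, so n(e⁻) = 0.1187 mol
The cells are in series, so the same charge (and hence the same n(e⁻) = 0.1187 mol) passes through both.
Al³⁺ + 3e⁻ → Al, so n(Al) = 0.1187 / 3 = 0.03957 mol
m(Al) = 0.03957 × 26.98 = 1.07 g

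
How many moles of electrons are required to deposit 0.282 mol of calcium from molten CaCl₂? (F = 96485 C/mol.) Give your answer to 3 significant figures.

0.564 mol

Ca²⁺ + 2e⁻ → Ca, so n(e⁻) = 2 × 0.282 = 0.5640 mol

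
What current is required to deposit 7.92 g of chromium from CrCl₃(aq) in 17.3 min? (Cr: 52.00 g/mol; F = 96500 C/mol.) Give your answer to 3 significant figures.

42.5 A

n(Cr) = 7.92 / 52.00 = 0.1523 mol
Cr³⁺ + 3e⁻ → Cr, so n(e⁻) = 3 × 0.1523 = 0.4569 mol
Q = 0.4569 × 96500 = 44090 C
I = Q / t = 44090 / 1038 s = 42.5 A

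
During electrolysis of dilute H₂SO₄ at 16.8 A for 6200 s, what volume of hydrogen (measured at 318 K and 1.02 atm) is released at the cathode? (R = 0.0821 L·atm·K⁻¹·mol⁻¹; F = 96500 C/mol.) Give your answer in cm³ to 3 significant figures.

13800 cm³

Q = It = 16.8 × 6200 = 1.042×10^5 C
n(e⁻) = 1.042×10^5 / 96500 = 1.080 mol
2H⁺ + 2e⁻ → H₂, so n(H₂) = 1.080 / 2 = 0.5400 mol
V = nRT/P = 0.5400 × 0.0821 × 318 / 1.02 = 13.82 L
= 13800 cm³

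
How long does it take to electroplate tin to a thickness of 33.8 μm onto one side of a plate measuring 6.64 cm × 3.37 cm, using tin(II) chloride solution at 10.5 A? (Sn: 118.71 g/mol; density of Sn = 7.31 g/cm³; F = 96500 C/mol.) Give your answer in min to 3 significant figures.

1.43 min

Plated area = 6.64 × 3.37 = 22.38 cm²
Volume = 22.38 × 33.8×10⁻⁴ cm = 0.07564 cm³
m(Sn) = 0.07564 × 7.31 = 0.5529 g
n(Sn) = 0.5529 / 118.71 = 0.004658 mol; n(e⁻) = 2 × 0.004658 = 0.009316 mol
Q = 0.009316 × 96500 = 899.0 C
t = 899.0 / 10.5 = 85.62 s = 1.43 min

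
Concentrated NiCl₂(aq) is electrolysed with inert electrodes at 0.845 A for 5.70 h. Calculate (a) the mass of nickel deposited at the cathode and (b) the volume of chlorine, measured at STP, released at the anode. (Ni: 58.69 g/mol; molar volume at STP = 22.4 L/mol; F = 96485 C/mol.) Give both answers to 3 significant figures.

5.27 g Ni; 2.01 L Cl₂

Q = 0.845 × 20520 = 17340 C; n(e⁻) = 17340 / 96485 = 0.1797 mol
Cathode: Ni²⁺ + 2e⁻ → Ni → n(Ni) = 0.1797/2 = 0.08985 mol → 5.27 g
Anode: 2Cl⁻ → Cl₂ + 2e⁻ → n(Cl₂) = 0.1797/2 = 0.08985 mol → 2.01 L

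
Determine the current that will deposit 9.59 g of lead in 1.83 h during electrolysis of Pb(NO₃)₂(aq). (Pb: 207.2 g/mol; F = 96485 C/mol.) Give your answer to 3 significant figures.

n(Pb) = 9.59 / 207.2 = 0.04628 mol
Pb²⁺ + 2e⁻ → Pb, so n(e⁻) = 2 × 0.04628 = 0.09256 mol
Q = 0.09256 × 96485 = 8931 C
I = Q / t = 8931 / 6588 s = 1.36 A

1.36 A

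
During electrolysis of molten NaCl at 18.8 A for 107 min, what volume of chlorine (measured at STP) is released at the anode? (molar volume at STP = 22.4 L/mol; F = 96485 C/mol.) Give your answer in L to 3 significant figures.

Q = 18.8 A × 6420 s = 1.207×10^5 C
n(e⁻) = Q/F = 1.207×10^5/96485 = 1.251 mol
2Cl⁻ → Cl₂ + 2e⁻, so n(Cl₂) = 1.251 / 2 = 0.6255 mol
V = 0.6255 × 22.4 = 14.01 L

14.0 L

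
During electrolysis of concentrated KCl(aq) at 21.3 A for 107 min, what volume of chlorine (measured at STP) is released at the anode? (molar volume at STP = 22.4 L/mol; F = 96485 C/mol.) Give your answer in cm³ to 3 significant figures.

Charge passed = 21.3 × 6420 = 1.367×10^5 C
Moles of electrons = 1.367×10^5 / 96485 = 1.417 mol
2Cl⁻ → Cl₂ + 2e⁻, so n(Cl₂) = 1.417 / 2 = 0.7085 mol
V = 0.7085 × 22.4 = 15.87 L
= 15900 cm³

15900 cm³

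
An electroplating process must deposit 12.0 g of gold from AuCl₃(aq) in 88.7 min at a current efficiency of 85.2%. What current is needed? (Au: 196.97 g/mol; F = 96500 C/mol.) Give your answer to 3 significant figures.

3.89 A

n(Au) = 12.0 / 196.97 = 0.06092 mol
Au³⁺ + 3e⁻ → Au, so n(e⁻) = 3 × 0.06092 = 0.1828 mol
Q = 0.1828 × 96500 / 0.852 = 20700 C
I = Q / t = 20700 / 5322 s = 3.89 A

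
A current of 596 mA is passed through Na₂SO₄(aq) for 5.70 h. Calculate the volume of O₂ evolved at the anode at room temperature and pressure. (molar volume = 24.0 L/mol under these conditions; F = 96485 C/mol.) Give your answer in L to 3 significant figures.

0.761 L

Q = 0.596 A × 20520 s = 12230 C
n(e⁻) = 12230 / 96485 = 0.1268 mol
2H₂O → O₂ + 4H⁺ + 4e⁻, so n(O₂) = 0.1268 / 4 = 0.03170 mol
V = 0.03170 × 24.0 = 0.7608 L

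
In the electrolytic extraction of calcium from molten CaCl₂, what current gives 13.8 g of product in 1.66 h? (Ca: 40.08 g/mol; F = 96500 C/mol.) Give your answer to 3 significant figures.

11.1 A

n(Ca) = 13.8 / 40.08 = 0.3443 mol
Ca²⁺ + 2e⁻ → Ca, so n(e⁻) = 2 × 0.3443 = 0.6886 mol
Q = 0.6886 × 96500 = 66450 C
I = Q / t = 66450 / 5976 s = 11.1 A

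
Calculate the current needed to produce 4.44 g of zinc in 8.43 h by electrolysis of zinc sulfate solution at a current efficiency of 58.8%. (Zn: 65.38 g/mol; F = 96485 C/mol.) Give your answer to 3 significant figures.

n(Zn) = 4.44 / 65.38 = 0.06791 mol
Zn²⁺ + 2e⁻ → Zn, so n(e⁻) = 2 × 0.06791 = 0.1358 mol
Q = 0.1358 × 96485 / 0.588 = 22280 C
I = Q / t = 22280 / 30348 s = 0.734 A

0.734 A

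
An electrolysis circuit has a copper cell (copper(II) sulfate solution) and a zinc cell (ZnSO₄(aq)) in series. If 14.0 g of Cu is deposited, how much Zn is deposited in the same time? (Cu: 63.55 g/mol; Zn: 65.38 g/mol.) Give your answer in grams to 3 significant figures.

n(Cu) = 14.0 / 63.55 = 0.2203 mol
Cu²⁺ + 2e⁻ → Cu, so n(e⁻) = 2 × 0.2203 = 0.4406 mol
Same current for the same time ⇒ same n(e⁻) = 0.4406 mol in both cells.
Zn²⁺ + 2e⁻ → Zn, so n(Zn) = 0.4406 / 2 = 0.2203 mol
m(Zn) = 0.2203 × 65.38 = 14.4 g

14.4 g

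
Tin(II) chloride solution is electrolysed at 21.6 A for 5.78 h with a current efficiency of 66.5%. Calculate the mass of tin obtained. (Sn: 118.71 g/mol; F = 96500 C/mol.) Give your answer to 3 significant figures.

184 g

Q = 21.6 × 20808 = 4.495×10^5 C
n(e⁻) = 4.495×10^5 / 96500 = 4.658 mol
Sn²⁺ + 2e⁻ → Sn, so theoretical m(Sn) = 2.329 × 118.71 = 276.5 g
Actual mass = 66.5% × 276.5 = 184 g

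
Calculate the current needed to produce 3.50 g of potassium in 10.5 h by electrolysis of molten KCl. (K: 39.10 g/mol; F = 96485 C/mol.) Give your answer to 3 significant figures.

0.228 A

n(K) = 3.50 / 39.10 = 0.08951 mol
K⁺ + e⁻ → K, so n(e⁻) = 0.08951 mol
Q = 0.08951 × 96485 = 8636 C
I = Q / t = 8636 / 37800 s = 0.228 A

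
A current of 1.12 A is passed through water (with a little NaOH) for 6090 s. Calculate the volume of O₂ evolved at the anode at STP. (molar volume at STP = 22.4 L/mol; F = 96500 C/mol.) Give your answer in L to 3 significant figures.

Charge passed = 1.12 × 6090 = 6821 C
n(e⁻) = 6821 / 96500 = 0.07068 mol
2H₂O → O₂ + 4H⁺ + 4e⁻, so n(O₂) = 0.07068 / 4 = 0.01767 mol
V = 0.01767 × 22.4 = 0.3958 L

0.396 L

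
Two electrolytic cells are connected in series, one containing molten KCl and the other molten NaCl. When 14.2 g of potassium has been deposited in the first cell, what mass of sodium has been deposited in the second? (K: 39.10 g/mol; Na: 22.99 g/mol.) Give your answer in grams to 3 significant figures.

8.35 g

n(K) = 14.2 / 39.10 = 0.3632 mol
K⁺ + e⁻ → K, so n(e⁻) = 0.3632 mol
In series, the same 0.3632 mol of electrons flows through the second cell.
Na⁺ + e⁻ → Na, so n(Na) = 0.3632 mol
m(Na) = 0.3632 × 22.99 = 8.35 g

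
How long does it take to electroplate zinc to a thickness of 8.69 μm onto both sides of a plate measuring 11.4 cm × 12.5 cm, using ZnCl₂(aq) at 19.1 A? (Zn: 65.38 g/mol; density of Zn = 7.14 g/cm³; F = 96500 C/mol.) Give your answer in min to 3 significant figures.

4.56 min

Plated area = 2 × 11.4 × 12.5 = 285.0 cm²
Volume = 285.0 × 8.69×10⁻⁴ cm = 0.2477 cm³
m(Zn) = 0.2477 × 7.14 = 1.769 g
n(Zn) = 1.769 / 65.38 = 0.02706 mol; n(e⁻) = 2 × 0.02706 = 0.05412 mol
Q = 0.05412 × 96500 = 5223 C
t = 5223 / 19.1 = 273.5 s = 4.56 min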